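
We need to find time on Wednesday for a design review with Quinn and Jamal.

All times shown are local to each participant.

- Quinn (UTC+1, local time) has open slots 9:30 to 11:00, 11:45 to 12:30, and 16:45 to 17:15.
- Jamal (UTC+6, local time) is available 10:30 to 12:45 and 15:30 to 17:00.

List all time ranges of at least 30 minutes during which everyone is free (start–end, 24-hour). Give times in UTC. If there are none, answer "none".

09:30–10:00

Quinn → UTC: 08:30–10:00, 10:45–11:30, 15:45–16:15.
Jamal → UTC: 04:30–06:45, 09:30–11:00.
Quinn ∩ Jamal: 09:30–10:00, 10:45–11:00.
Windows ≥ 30 min: 09:30–10:00.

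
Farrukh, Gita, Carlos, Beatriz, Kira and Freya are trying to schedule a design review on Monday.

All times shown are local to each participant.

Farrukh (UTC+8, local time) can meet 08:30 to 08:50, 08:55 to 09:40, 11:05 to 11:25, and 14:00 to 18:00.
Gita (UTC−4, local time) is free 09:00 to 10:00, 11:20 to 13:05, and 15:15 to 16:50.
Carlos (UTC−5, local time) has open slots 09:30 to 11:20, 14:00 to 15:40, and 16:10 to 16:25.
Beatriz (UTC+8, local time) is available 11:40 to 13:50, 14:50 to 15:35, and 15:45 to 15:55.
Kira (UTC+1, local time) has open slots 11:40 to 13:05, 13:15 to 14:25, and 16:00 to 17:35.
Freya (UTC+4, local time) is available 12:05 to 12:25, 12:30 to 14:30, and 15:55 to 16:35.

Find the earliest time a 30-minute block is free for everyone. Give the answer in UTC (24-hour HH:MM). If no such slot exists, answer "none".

none

Farrukh → UTC: 00:30–00:50, 00:55–01:40, 03:05–03:25, 06:00–10:00.
Gita → UTC: 13:00–14:00, 15:20–17:05, 19:15–20:50.
Carlos → UTC: 14:30–16:20, 19:00–20:40, 21:10–21:25.
Beatriz → UTC: 03:40–05:50, 06:50–07:35, 07:45–07:55.
Kira → UTC: 10:40–12:05, 12:15–13:25, 15:00–16:35.
Freya → UTC: 08:05–08:25, 08:30–10:30, 11:55–12:35.
Farrukh ∩ Gita: (none).
Farrukh ∩ Gita ∩ Carlos: (none).
Farrukh ∩ Gita ∩ Carlos ∩ Beatriz: (none).
Farrukh ∩ Gita ∩ Carlos ∩ Beatriz ∩ Kira: (none).
Farrukh ∩ Gita ∩ Carlos ∩ Beatriz ∩ Kira ∩ Freya: (none).
Windows ≥ 30 min: (none).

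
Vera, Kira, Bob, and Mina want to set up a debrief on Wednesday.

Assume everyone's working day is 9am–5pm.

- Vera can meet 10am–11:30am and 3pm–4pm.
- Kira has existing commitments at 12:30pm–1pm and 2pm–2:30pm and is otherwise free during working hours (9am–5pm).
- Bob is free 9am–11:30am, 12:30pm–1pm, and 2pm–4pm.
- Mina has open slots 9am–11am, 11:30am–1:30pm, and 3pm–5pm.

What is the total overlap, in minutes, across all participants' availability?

Kira free within 09:00–17:00: 09:00–12:30, 13:00–14:00, 14:30–17:00.
Vera ∩ Kira: 10:00–11:30, 15:00–16:00.
Vera ∩ Kira ∩ Bob: 10:00–11:30, 15:00–16:00.
Vera ∩ Kira ∩ Bob ∩ Mina: 10:00–11:00, 15:00–16:00.
Total common minutes: 60 + 60 = 120.

120 minutes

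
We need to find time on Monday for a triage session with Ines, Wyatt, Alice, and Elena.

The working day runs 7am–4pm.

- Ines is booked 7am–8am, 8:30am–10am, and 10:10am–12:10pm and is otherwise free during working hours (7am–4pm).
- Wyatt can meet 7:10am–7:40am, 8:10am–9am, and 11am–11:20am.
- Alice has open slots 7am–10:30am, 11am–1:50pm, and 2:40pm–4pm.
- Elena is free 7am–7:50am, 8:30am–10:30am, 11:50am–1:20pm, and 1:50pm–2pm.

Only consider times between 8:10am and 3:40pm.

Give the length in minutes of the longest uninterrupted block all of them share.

Ines free within 07:00–16:00: 08:00–08:30, 10:00–10:10, 12:10–16:00.
Ines ∩ Wyatt: 08:10–08:30.
Ines ∩ Wyatt ∩ Alice: 08:10–08:30.
Ines ∩ Wyatt ∩ Alice ∩ Elena: (none).
Restricted to 08:10–15:40: (none).
No common window.

0 minutes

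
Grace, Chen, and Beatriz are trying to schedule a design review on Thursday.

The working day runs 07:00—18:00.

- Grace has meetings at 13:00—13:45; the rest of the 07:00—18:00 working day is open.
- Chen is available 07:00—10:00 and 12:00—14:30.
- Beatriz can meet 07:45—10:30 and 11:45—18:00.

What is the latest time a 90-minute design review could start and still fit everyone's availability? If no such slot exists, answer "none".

Grace free within 07:00–18:00: 07:00–13:00, 13:45–18:00.
Grace ∩ Chen: 07:00–10:00, 12:00–13:00, 13:45–14:30.
Grace ∩ Chen ∩ Beatriz: 07:45–10:00, 12:00–13:00, 13:45–14:30.
Windows ≥ 90 min: 07:45–10:00.
Latest start in the last window 07:45–10:00 is 10:00 − 90 min = 08:30.

08:30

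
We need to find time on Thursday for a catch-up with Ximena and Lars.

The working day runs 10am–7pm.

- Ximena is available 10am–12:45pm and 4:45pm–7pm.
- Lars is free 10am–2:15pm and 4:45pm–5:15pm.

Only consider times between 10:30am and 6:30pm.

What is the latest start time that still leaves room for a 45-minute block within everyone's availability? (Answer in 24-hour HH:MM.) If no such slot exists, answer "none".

Ximena ∩ Lars: 10:00–12:45, 16:45–17:15.
Restricted to 10:30–18:30: 10:30–12:45, 16:45–17:15.
Windows ≥ 45 min: 10:30–12:45.
Latest start in the last window 10:30–12:45 is 12:45 − 45 min = 12:00.

12:00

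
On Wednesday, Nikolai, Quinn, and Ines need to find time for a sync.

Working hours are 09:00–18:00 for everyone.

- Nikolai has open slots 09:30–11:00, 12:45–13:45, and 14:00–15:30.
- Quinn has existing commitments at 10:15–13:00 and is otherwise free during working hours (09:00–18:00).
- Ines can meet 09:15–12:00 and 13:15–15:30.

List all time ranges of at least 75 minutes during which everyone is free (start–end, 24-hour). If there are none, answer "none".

14:00–15:30

Quinn free within 09:00–18:00: 09:00–10:15, 13:00–18:00.
Nikolai ∩ Quinn: 09:30–10:15, 13:00–13:45, 14:00–15:30.
Nikolai ∩ Quinn ∩ Ines: 09:30–10:15, 13:15–13:45, 14:00–15:30.
Windows ≥ 75 min: 14:00–15:30.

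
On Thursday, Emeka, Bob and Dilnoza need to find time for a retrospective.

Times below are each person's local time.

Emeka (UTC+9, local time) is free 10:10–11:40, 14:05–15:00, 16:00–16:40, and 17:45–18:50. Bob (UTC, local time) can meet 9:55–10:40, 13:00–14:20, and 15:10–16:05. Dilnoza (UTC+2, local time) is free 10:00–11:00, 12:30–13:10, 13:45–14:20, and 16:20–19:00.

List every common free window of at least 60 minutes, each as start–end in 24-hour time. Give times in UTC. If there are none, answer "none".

none

Emeka → UTC: 01:10–02:40, 05:05–06:00, 07:00–07:40, 08:45–09:50.
Bob → UTC: 09:55–10:40, 13:00–14:20, 15:10–16:05.
Dilnoza → UTC: 08:00–09:00, 10:30–11:10, 11:45–12:20, 14:20–17:00.
Emeka ∩ Bob: (none).
Emeka ∩ Bob ∩ Dilnoza: (none).
Windows ≥ 60 min: (none).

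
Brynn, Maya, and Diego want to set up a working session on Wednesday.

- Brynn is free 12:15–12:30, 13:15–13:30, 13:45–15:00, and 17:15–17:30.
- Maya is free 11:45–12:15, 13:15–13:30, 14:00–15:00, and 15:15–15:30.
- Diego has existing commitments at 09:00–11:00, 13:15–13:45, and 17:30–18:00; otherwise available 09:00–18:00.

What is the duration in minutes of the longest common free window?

60 minutes

Diego free within 09:00–18:00: 11:00–13:15, 13:45–17:30.
Brynn ∩ Maya: 13:15–13:30, 14:00–15:00.
Brynn ∩ Maya ∩ Diego: 14:00–15:00.
Single common window of 60 minutes.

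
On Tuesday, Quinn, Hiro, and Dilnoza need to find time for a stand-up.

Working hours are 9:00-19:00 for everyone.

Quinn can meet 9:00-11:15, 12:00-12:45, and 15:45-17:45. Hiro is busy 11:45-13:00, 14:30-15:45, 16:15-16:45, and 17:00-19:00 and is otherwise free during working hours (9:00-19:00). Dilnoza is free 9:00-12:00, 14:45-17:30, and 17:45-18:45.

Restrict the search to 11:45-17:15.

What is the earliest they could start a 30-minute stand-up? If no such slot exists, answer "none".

15:45

Hiro free within 09:00–19:00: 09:00–11:45, 13:00–14:30, 15:45–16:15, 16:45–17:00.
Quinn ∩ Hiro: 09:00–11:15, 15:45–16:15, 16:45–17:00.
Quinn ∩ Hiro ∩ Dilnoza: 09:00–11:15, 15:45–16:15, 16:45–17:00.
Restricted to 11:45–17:15: 15:45–16:15, 16:45–17:00.
Windows ≥ 30 min: 15:45–16:15.
Earliest such window starts at 15:45.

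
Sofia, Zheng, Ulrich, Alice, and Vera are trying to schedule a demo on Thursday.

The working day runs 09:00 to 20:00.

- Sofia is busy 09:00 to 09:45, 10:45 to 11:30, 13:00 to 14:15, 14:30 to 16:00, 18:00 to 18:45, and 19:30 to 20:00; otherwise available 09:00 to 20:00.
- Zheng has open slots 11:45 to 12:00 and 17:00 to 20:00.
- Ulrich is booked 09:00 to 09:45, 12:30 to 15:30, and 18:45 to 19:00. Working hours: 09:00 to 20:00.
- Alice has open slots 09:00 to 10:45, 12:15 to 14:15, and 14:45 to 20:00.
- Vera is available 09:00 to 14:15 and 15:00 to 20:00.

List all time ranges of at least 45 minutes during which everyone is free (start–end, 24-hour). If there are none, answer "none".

17:00–18:00

Sofia free within 09:00–20:00: 09:45–10:45, 11:30–13:00, 14:15–14:30, 16:00–18:00, 18:45–19:30.
Ulrich free within 09:00–20:00: 09:45–12:30, 15:30–18:45, 19:00–20:00.
Sofia ∩ Zheng: 11:45–12:00, 17:00–18:00, 18:45–19:30.
Sofia ∩ Zheng ∩ Ulrich: 11:45–12:00, 17:00–18:00, 19:00–19:30.
Sofia ∩ Zheng ∩ Ulrich ∩ Alice: 17:00–18:00, 19:00–19:30.
Sofia ∩ Zheng ∩ Ulrich ∩ Alice ∩ Vera: 17:00–18:00, 19:00–19:30.
Windows ≥ 45 min: 17:00–18:00.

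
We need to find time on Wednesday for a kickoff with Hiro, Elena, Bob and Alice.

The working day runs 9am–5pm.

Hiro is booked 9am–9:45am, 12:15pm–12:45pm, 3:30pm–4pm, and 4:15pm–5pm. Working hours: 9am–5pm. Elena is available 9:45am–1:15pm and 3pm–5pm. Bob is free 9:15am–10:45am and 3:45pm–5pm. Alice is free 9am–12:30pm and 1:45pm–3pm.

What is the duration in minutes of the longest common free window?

Hiro free within 09:00–17:00: 09:45–12:15, 12:45–15:30, 16:00–16:15.
Hiro ∩ Elena: 09:45–12:15, 12:45–13:15, 15:00–15:30, 16:00–16:15.
Hiro ∩ Elena ∩ Bob: 09:45–10:45, 16:00–16:15.
Hiro ∩ Elena ∩ Bob ∩ Alice: 09:45–10:45.
Single common window of 60 minutes.

60 minutes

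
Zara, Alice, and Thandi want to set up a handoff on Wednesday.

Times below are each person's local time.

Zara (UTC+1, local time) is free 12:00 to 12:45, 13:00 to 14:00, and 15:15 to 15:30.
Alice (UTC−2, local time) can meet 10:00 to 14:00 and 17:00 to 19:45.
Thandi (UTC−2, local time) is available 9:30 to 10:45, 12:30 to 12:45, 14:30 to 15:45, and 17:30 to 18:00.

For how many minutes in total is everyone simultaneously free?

Zara → UTC: 11:00–11:45, 12:00–13:00, 14:15–14:30.
Alice → UTC: 12:00–16:00, 19:00–21:45.
Thandi → UTC: 11:30–12:45, 14:30–14:45, 16:30–17:45, 19:30–20:00.
Zara ∩ Alice: 12:00–13:00, 14:15–14:30.
Zara ∩ Alice ∩ Thandi: 12:00–12:45.
Total common minutes: 45.

45 minutes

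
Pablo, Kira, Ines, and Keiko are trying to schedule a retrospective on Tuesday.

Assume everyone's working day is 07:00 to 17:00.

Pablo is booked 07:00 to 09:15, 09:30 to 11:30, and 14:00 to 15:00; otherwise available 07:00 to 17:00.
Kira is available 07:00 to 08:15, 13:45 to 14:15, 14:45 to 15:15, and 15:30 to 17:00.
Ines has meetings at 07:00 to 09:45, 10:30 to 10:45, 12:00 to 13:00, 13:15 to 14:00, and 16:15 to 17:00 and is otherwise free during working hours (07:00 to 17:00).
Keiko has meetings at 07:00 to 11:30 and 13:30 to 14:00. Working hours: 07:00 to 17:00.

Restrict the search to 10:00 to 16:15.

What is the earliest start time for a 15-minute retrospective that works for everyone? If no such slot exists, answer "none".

15:00

Pablo free within 07:00–17:00: 09:15–09:30, 11:30–14:00, 15:00–17:00.
Ines free within 07:00–17:00: 09:45–10:30, 10:45–12:00, 13:00–13:15, 14:00–16:15.
Keiko free within 07:00–17:00: 11:30–13:30, 14:00–17:00.
Pablo ∩ Kira: 13:45–14:00, 15:00–15:15, 15:30–17:00.
Pablo ∩ Kira ∩ Ines: 15:00–15:15, 15:30–16:15.
Pablo ∩ Kira ∩ Ines ∩ Keiko: 15:00–15:15, 15:30–16:15.
Restricted to 10:00–16:15: 15:00–15:15, 15:30–16:15.
Windows ≥ 15 min: 15:00–15:15, 15:30–16:15.
Earliest such window starts at 15:00.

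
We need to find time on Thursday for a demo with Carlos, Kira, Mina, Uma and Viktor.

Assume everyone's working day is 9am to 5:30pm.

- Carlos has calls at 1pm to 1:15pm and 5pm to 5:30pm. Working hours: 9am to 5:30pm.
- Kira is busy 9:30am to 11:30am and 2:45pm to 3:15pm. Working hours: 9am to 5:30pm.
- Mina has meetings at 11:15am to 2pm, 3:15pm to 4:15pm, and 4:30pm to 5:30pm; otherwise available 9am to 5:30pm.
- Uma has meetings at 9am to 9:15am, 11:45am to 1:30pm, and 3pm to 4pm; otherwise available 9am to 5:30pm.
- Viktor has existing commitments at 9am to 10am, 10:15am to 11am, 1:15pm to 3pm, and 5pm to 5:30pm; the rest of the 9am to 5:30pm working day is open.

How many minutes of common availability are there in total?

Carlos free within 09:00–17:30: 09:00–13:00, 13:15–17:00.
Kira free within 09:00–17:30: 09:00–09:30, 11:30–14:45, 15:15–17:30.
Mina free within 09:00–17:30: 09:00–11:15, 14:00–15:15, 16:15–16:30.
Uma free within 09:00–17:30: 09:15–11:45, 13:30–15:00, 16:00–17:30.
Viktor free within 09:00–17:30: 10:00–10:15, 11:00–13:15, 15:00–17:00.
Carlos ∩ Kira: 09:00–09:30, 11:30–13:00, 13:15–14:45, 15:15–17:00.
Carlos ∩ Kira ∩ Mina: 09:00–09:30, 14:00–14:45, 16:15–16:30.
Carlos ∩ Kira ∩ Mina ∩ Uma: 09:15–09:30, 14:00–14:45, 16:15–16:30.
Carlos ∩ Kira ∩ Mina ∩ Uma ∩ Viktor: 16:15–16:30.
Total common minutes: 15.

15 minutes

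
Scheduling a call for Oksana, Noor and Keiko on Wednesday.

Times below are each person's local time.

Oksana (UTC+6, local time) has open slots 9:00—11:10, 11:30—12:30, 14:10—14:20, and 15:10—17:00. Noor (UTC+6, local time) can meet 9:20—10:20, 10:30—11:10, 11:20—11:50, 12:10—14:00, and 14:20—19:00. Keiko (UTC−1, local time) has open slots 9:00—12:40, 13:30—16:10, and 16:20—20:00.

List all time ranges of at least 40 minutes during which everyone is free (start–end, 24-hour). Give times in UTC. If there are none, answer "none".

10:00–11:00

Oksana → UTC: 03:00–05:10, 05:30–06:30, 08:10–08:20, 09:10–11:00.
Noor → UTC: 03:20–04:20, 04:30–05:10, 05:20–05:50, 06:10–08:00, 08:20–13:00.
Keiko → UTC: 10:00–13:40, 14:30–17:10, 17:20–21:00.
Oksana ∩ Noor: 03:20–04:20, 04:30–05:10, 05:30–05:50, 06:10–06:30, 09:10–11:00.
Oksana ∩ Noor ∩ Keiko: 10:00–11:00.
Windows ≥ 40 min: 10:00–11:00.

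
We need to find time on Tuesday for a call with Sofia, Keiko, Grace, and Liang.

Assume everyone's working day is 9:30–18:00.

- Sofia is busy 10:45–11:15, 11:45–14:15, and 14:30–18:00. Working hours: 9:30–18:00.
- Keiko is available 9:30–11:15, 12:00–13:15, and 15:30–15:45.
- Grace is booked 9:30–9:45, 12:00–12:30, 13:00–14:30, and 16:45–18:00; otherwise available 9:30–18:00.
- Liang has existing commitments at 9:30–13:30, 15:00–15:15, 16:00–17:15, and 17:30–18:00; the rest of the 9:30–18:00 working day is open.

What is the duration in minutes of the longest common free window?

0 minutes

Sofia free within 09:30–18:00: 09:30–10:45, 11:15–11:45, 14:15–14:30.
Grace free within 09:30–18:00: 09:45–12:00, 12:30–13:00, 14:30–16:45.
Liang free within 09:30–18:00: 13:30–15:00, 15:15–16:00, 17:15–17:30.
Sofia ∩ Keiko: 09:30–10:45.
Sofia ∩ Keiko ∩ Grace: 09:45–10:45.
Sofia ∩ Keiko ∩ Grace ∩ Liang: (none).
No common window.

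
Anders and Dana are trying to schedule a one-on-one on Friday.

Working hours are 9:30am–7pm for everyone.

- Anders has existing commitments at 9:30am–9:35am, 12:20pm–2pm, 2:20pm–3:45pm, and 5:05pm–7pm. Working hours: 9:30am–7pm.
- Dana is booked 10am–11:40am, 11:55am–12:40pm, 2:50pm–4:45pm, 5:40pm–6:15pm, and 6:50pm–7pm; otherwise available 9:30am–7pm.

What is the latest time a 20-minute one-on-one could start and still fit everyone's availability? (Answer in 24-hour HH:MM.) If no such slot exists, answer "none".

16:45

Anders free within 09:30–19:00: 09:35–12:20, 14:00–14:20, 15:45–17:05.
Dana free within 09:30–19:00: 09:30–10:00, 11:40–11:55, 12:40–14:50, 16:45–17:40, 18:15–18:50.
Anders ∩ Dana: 09:35–10:00, 11:40–11:55, 14:00–14:20, 16:45–17:05.
Windows ≥ 20 min: 09:35–10:00, 14:00–14:20, 16:45–17:05.
Latest start in the last window 16:45–17:05 is 17:05 − 20 min = 16:45.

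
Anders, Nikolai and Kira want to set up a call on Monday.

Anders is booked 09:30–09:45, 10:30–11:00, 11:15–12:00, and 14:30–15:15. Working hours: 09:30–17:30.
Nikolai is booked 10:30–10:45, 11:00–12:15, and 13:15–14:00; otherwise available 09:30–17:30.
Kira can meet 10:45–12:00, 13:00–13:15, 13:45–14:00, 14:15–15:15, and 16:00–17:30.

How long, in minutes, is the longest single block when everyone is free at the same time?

90 minutes

Anders free within 09:30–17:30: 09:45–10:30, 11:00–11:15, 12:00–14:30, 15:15–17:30.
Nikolai free within 09:30–17:30: 09:30–10:30, 10:45–11:00, 12:15–13:15, 14:00–17:30.
Anders ∩ Nikolai: 09:45–10:30, 12:15–13:15, 14:00–14:30, 15:15–17:30.
Anders ∩ Nikolai ∩ Kira: 13:00–13:15, 14:15–14:30, 16:00–17:30.
Common window lengths: 15, 15, 90 min; longest is 90.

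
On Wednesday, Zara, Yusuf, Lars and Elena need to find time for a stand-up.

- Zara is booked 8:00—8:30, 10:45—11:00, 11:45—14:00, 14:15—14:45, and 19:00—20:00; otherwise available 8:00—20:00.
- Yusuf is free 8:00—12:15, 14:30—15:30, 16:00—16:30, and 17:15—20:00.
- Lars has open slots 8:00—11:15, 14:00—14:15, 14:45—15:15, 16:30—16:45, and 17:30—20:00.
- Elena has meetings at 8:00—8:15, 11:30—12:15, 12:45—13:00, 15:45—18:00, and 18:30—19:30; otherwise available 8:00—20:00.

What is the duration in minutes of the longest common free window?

135 minutes

Zara free within 08:00–20:00: 08:30–10:45, 11:00–11:45, 14:00–14:15, 14:45–19:00.
Elena free within 08:00–20:00: 08:15–11:30, 12:15–12:45, 13:00–15:45, 18:00–18:30, 19:30–20:00.
Zara ∩ Yusuf: 08:30–10:45, 11:00–11:45, 14:45–15:30, 16:00–16:30, 17:15–19:00.
Zara ∩ Yusuf ∩ Lars: 08:30–10:45, 11:00–11:15, 14:45–15:15, 17:30–19:00.
Zara ∩ Yusuf ∩ Lars ∩ Elena: 08:30–10:45, 11:00–11:15, 14:45–15:15, 18:00–18:30.
Common window lengths: 135, 15, 30, 30 min; longest is 135.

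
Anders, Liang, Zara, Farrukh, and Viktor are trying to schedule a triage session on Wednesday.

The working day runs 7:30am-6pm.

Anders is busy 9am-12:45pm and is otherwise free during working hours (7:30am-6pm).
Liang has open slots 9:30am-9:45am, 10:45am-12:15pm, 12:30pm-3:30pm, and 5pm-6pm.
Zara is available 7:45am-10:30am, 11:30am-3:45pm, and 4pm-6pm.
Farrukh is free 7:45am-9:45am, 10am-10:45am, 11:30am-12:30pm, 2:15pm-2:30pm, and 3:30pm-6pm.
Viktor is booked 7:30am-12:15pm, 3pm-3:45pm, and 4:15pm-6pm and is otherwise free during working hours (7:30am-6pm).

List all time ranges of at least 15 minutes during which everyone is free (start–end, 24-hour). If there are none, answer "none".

Anders free within 07:30–18:00: 07:30–09:00, 12:45–18:00.
Viktor free within 07:30–18:00: 12:15–15:00, 15:45–16:15.
Anders ∩ Liang: 12:45–15:30, 17:00–18:00.
Anders ∩ Liang ∩ Zara: 12:45–15:30, 17:00–18:00.
Anders ∩ Liang ∩ Zara ∩ Farrukh: 14:15–14:30, 17:00–18:00.
Anders ∩ Liang ∩ Zara ∩ Farrukh ∩ Viktor: 14:15–14:30.
Windows ≥ 15 min: 14:15–14:30.

14:15–14:30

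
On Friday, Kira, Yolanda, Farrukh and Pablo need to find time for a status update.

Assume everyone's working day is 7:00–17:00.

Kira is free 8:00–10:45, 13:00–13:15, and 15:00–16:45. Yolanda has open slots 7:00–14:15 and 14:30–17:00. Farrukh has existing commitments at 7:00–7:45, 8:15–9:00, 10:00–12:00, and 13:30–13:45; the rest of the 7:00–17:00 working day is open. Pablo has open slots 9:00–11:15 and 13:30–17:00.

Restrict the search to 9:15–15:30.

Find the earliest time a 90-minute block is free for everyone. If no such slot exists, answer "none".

none

Farrukh free within 07:00–17:00: 07:45–08:15, 09:00–10:00, 12:00–13:30, 13:45–17:00.
Kira ∩ Yolanda: 08:00–10:45, 13:00–13:15, 15:00–16:45.
Kira ∩ Yolanda ∩ Farrukh: 08:00–08:15, 09:00–10:00, 13:00–13:15, 15:00–16:45.
Kira ∩ Yolanda ∩ Farrukh ∩ Pablo: 09:00–10:00, 15:00–16:45.
Restricted to 09:15–15:30: 09:15–10:00, 15:00–15:30.
Windows ≥ 90 min: (none).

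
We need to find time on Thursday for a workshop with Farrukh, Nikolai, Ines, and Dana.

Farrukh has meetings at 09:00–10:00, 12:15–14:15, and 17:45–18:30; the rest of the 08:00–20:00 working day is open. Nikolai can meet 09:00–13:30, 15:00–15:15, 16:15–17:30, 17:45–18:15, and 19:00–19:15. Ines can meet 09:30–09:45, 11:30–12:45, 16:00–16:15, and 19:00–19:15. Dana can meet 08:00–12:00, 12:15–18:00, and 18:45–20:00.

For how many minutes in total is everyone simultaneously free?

45 minutes

Farrukh free within 08:00–20:00: 08:00–09:00, 10:00–12:15, 14:15–17:45, 18:30–20:00.
Farrukh ∩ Nikolai: 10:00–12:15, 15:00–15:15, 16:15–17:30, 19:00–19:15.
Farrukh ∩ Nikolai ∩ Ines: 11:30–12:15, 19:00–19:15.
Farrukh ∩ Nikolai ∩ Ines ∩ Dana: 11:30–12:00, 19:00–19:15.
Total common minutes: 30 + 15 = 45.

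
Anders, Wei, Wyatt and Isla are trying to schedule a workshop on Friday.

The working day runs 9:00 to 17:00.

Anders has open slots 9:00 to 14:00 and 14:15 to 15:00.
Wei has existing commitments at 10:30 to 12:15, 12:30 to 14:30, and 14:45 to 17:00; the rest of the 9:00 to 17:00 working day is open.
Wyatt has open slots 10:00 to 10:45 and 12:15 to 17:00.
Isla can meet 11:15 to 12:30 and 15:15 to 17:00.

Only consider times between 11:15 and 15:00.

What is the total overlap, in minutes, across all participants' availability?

Wei free within 09:00–17:00: 09:00–10:30, 12:15–12:30, 14:30–14:45.
Anders ∩ Wei: 09:00–10:30, 12:15–12:30, 14:30–14:45.
Anders ∩ Wei ∩ Wyatt: 10:00–10:30, 12:15–12:30, 14:30–14:45.
Anders ∩ Wei ∩ Wyatt ∩ Isla: 12:15–12:30.
Restricted to 11:15–15:00: 12:15–12:30.
Total common minutes: 15.

15 minutes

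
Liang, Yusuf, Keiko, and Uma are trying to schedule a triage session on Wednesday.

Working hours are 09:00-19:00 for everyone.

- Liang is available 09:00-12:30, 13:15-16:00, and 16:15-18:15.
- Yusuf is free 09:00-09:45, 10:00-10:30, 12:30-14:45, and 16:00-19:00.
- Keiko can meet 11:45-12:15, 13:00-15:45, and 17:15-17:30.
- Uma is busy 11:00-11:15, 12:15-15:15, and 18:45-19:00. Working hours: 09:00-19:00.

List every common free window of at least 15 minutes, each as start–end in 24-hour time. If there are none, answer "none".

Uma free within 09:00–19:00: 09:00–11:00, 11:15–12:15, 15:15–18:45.
Liang ∩ Yusuf: 09:00–09:45, 10:00–10:30, 13:15–14:45, 16:15–18:15.
Liang ∩ Yusuf ∩ Keiko: 13:15–14:45, 17:15–17:30.
Liang ∩ Yusuf ∩ Keiko ∩ Uma: 17:15–17:30.
Windows ≥ 15 min: 17:15–17:30.

17:15–17:30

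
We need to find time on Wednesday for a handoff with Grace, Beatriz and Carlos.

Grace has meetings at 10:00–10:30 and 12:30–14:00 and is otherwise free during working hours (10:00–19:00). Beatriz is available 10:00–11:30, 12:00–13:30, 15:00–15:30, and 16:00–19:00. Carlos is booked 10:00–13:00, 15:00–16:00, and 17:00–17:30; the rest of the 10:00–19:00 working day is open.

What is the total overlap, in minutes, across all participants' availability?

150 minutes

Grace free within 10:00–19:00: 10:30–12:30, 14:00–19:00.
Carlos free within 10:00–19:00: 13:00–15:00, 16:00–17:00, 17:30–19:00.
Grace ∩ Beatriz: 10:30–11:30, 12:00–12:30, 15:00–15:30, 16:00–19:00.
Grace ∩ Beatriz ∩ Carlos: 16:00–17:00, 17:30–19:00.
Total common minutes: 60 + 90 = 150.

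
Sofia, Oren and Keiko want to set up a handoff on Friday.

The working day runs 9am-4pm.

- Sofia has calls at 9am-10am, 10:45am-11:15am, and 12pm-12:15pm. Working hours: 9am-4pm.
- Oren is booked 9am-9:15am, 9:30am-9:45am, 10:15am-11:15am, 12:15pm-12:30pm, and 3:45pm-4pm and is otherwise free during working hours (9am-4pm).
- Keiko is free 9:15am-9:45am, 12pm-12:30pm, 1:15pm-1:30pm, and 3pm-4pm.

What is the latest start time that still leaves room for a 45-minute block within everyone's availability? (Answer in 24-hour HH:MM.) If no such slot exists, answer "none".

15:00

Sofia free within 09:00–16:00: 10:00–10:45, 11:15–12:00, 12:15–16:00.
Oren free within 09:00–16:00: 09:15–09:30, 09:45–10:15, 11:15–12:15, 12:30–15:45.
Sofia ∩ Oren: 10:00–10:15, 11:15–12:00, 12:30–15:45.
Sofia ∩ Oren ∩ Keiko: 13:15–13:30, 15:00–15:45.
Windows ≥ 45 min: 15:00–15:45.
Latest start in the last window 15:00–15:45 is 15:45 − 45 min = 15:00.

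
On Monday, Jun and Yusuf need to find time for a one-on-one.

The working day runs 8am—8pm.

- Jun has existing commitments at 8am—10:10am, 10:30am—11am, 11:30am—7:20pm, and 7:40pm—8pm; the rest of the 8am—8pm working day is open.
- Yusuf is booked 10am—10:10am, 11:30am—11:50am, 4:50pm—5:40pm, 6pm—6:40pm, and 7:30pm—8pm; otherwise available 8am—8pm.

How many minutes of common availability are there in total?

Jun free within 08:00–20:00: 10:10–10:30, 11:00–11:30, 19:20–19:40.
Yusuf free within 08:00–20:00: 08:00–10:00, 10:10–11:30, 11:50–16:50, 17:40–18:00, 18:40–19:30.
Jun ∩ Yusuf: 10:10–10:30, 11:00–11:30, 19:20–19:30.
Total common minutes: 20 + 30 + 10 = 60.

60 minutes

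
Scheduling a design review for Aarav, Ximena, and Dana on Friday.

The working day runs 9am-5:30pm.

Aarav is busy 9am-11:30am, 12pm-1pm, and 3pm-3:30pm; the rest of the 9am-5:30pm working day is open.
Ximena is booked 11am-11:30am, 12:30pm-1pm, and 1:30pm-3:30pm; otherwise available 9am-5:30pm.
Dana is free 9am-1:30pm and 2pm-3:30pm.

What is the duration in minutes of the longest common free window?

Aarav free within 09:00–17:30: 11:30–12:00, 13:00–15:00, 15:30–17:30.
Ximena free within 09:00–17:30: 09:00–11:00, 11:30–12:30, 13:00–13:30, 15:30–17:30.
Aarav ∩ Ximena: 11:30–12:00, 13:00–13:30, 15:30–17:30.
Aarav ∩ Ximena ∩ Dana: 11:30–12:00, 13:00–13:30.
Common window lengths: 30, 30 min; longest is 30.

30 minutes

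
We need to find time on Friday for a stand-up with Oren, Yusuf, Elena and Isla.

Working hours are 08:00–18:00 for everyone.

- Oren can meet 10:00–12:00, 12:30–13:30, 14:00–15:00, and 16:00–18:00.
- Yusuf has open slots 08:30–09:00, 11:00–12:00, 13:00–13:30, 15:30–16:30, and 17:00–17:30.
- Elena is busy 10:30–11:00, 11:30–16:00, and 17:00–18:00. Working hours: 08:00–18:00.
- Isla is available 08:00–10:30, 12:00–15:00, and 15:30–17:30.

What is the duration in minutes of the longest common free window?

30 minutes

Elena free within 08:00–18:00: 08:00–10:30, 11:00–11:30, 16:00–17:00.
Oren ∩ Yusuf: 11:00–12:00, 13:00–13:30, 16:00–16:30, 17:00–17:30.
Oren ∩ Yusuf ∩ Elena: 11:00–11:30, 16:00–16:30.
Oren ∩ Yusuf ∩ Elena ∩ Isla: 16:00–16:30.
Single common window of 30 minutes.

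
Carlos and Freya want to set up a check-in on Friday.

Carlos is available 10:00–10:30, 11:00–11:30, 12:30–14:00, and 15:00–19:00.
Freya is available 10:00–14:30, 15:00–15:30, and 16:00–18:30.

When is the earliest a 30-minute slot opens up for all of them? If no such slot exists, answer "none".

Carlos ∩ Freya: 10:00–10:30, 11:00–11:30, 12:30–14:00, 15:00–15:30, 16:00–18:30.
Windows ≥ 30 min: 10:00–10:30, 11:00–11:30, 12:30–14:00, 15:00–15:30, 16:00–18:30.
Earliest such window starts at 10:00.

10:00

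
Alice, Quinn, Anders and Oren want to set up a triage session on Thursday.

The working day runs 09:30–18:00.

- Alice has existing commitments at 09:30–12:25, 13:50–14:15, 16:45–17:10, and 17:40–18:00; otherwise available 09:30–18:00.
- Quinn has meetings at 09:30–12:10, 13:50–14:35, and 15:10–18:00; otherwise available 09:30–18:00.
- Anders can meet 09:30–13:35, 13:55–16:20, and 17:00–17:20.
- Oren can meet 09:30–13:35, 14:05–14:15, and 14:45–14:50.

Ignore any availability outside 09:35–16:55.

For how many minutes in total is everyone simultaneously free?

Alice free within 09:30–18:00: 12:25–13:50, 14:15–16:45, 17:10–17:40.
Quinn free within 09:30–18:00: 12:10–13:50, 14:35–15:10.
Alice ∩ Quinn: 12:25–13:50, 14:35–15:10.
Alice ∩ Quinn ∩ Anders: 12:25–13:35, 14:35–15:10.
Alice ∩ Quinn ∩ Anders ∩ Oren: 12:25–13:35, 14:45–14:50.
Restricted to 09:35–16:55: 12:25–13:35, 14:45–14:50.
Total common minutes: 70 + 5 = 75.

75 minutes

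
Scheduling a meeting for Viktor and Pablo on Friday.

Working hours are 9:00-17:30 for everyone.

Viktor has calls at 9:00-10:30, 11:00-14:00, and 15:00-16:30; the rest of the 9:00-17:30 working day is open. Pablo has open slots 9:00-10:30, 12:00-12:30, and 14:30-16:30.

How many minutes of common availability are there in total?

30 minutes

Viktor free within 09:00–17:30: 10:30–11:00, 14:00–15:00, 16:30–17:30.
Viktor ∩ Pablo: 14:30–15:00.
Total common minutes: 30.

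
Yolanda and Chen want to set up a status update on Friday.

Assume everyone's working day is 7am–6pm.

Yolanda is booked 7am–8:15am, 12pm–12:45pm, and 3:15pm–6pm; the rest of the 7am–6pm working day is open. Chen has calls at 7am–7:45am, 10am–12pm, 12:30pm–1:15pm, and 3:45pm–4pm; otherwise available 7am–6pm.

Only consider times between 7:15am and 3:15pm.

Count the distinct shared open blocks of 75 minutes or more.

2

Yolanda free within 07:00–18:00: 08:15–12:00, 12:45–15:15.
Chen free within 07:00–18:00: 07:45–10:00, 12:00–12:30, 13:15–15:45, 16:00–18:00.
Yolanda ∩ Chen: 08:15–10:00, 13:15–15:15.
Restricted to 07:15–15:15: 08:15–10:00, 13:15–15:15.
Windows ≥ 75 min: 08:15–10:00, 13:15–15:15.
That's 2 windows.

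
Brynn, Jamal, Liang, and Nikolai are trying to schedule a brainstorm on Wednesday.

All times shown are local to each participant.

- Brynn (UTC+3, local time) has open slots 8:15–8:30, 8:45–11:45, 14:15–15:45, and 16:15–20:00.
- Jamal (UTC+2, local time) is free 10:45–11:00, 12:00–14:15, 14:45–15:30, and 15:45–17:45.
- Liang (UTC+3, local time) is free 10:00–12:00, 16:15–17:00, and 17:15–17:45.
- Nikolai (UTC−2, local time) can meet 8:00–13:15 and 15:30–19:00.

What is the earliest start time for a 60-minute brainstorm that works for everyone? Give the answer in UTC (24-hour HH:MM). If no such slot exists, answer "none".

none

Brynn → UTC: 05:15–05:30, 05:45–08:45, 11:15–12:45, 13:15–17:00.
Jamal → UTC: 08:45–09:00, 10:00–12:15, 12:45–13:30, 13:45–15:45.
Liang → UTC: 07:00–09:00, 13:15–14:00, 14:15–14:45.
Nikolai → UTC: 10:00–15:15, 17:30–21:00.
Brynn ∩ Jamal: 11:15–12:15, 13:15–13:30, 13:45–15:45.
Brynn ∩ Jamal ∩ Liang: 13:15–13:30, 13:45–14:00, 14:15–14:45.
Brynn ∩ Jamal ∩ Liang ∩ Nikolai: 13:15–13:30, 13:45–14:00, 14:15–14:45.
Windows ≥ 60 min: (none).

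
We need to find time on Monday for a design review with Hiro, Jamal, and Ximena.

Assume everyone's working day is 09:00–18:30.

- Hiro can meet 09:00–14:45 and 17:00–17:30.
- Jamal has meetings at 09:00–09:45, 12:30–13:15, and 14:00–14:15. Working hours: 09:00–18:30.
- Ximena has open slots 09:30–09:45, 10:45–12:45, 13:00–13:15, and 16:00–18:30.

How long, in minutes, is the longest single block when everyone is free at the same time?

Jamal free within 09:00–18:30: 09:45–12:30, 13:15–14:00, 14:15–18:30.
Hiro ∩ Jamal: 09:45–12:30, 13:15–14:00, 14:15–14:45, 17:00–17:30.
Hiro ∩ Jamal ∩ Ximena: 10:45–12:30, 17:00–17:30.
Common window lengths: 105, 30 min; longest is 105.

105 minutes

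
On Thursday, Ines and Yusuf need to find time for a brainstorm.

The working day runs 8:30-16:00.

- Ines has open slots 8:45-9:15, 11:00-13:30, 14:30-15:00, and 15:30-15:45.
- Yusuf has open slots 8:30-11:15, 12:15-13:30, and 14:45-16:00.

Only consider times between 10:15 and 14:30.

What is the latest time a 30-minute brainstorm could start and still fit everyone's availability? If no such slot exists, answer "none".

Ines ∩ Yusuf: 08:45–09:15, 11:00–11:15, 12:15–13:30, 14:45–15:00, 15:30–15:45.
Restricted to 10:15–14:30: 11:00–11:15, 12:15–13:30.
Windows ≥ 30 min: 12:15–13:30.
Latest start in the last window 12:15–13:30 is 13:30 − 30 min = 13:00.

13:00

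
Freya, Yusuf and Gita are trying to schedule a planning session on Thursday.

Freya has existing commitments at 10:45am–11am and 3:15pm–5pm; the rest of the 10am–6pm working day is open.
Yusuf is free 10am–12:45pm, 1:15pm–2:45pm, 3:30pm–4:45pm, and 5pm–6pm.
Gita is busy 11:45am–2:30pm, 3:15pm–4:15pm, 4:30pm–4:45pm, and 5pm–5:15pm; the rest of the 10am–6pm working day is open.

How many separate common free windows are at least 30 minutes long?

Freya free within 10:00–18:00: 10:00–10:45, 11:00–15:15, 17:00–18:00.
Gita free within 10:00–18:00: 10:00–11:45, 14:30–15:15, 16:15–16:30, 16:45–17:00, 17:15–18:00.
Freya ∩ Yusuf: 10:00–10:45, 11:00–12:45, 13:15–14:45, 17:00–18:00.
Freya ∩ Yusuf ∩ Gita: 10:00–10:45, 11:00–11:45, 14:30–14:45, 17:15–18:00.
Windows ≥ 30 min: 10:00–10:45, 11:00–11:45, 17:15–18:00.
That's 3 windows.

3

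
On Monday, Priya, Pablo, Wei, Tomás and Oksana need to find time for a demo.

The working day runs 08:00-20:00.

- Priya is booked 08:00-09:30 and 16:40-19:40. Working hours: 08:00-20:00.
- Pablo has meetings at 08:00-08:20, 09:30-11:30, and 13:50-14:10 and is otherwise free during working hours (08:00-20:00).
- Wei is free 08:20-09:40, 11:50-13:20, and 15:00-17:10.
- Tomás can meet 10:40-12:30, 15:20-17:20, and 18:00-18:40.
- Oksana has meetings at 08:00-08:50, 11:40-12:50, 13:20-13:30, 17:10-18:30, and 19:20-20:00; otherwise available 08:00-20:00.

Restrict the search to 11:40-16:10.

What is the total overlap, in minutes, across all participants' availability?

Priya free within 08:00–20:00: 09:30–16:40, 19:40–20:00.
Pablo free within 08:00–20:00: 08:20–09:30, 11:30–13:50, 14:10–20:00.
Oksana free within 08:00–20:00: 08:50–11:40, 12:50–13:20, 13:30–17:10, 18:30–19:20.
Priya ∩ Pablo: 11:30–13:50, 14:10–16:40, 19:40–20:00.
Priya ∩ Pablo ∩ Wei: 11:50–13:20, 15:00–16:40.
Priya ∩ Pablo ∩ Wei ∩ Tomás: 11:50–12:30, 15:20–16:40.
Priya ∩ Pablo ∩ Wei ∩ Tomás ∩ Oksana: 15:20–16:40.
Restricted to 11:40–16:10: 15:20–16:10.
Total common minutes: 50.

50 minutes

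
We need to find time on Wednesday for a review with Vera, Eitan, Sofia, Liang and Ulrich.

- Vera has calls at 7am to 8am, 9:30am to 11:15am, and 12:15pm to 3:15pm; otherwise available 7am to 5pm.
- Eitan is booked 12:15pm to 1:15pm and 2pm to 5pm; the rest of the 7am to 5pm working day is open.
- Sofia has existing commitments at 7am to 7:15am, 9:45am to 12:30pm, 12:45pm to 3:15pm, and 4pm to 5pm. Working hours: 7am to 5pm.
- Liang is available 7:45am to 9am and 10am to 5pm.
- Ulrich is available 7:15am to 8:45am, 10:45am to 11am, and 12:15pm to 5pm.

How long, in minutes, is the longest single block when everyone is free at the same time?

Vera free within 07:00–17:00: 08:00–09:30, 11:15–12:15, 15:15–17:00.
Eitan free within 07:00–17:00: 07:00–12:15, 13:15–14:00.
Sofia free within 07:00–17:00: 07:15–09:45, 12:30–12:45, 15:15–16:00.
Vera ∩ Eitan: 08:00–09:30, 11:15–12:15.
Vera ∩ Eitan ∩ Sofia: 08:00–09:30.
Vera ∩ Eitan ∩ Sofia ∩ Liang: 08:00–09:00.
Vera ∩ Eitan ∩ Sofia ∩ Liang ∩ Ulrich: 08:00–08:45.
Single common window of 45 minutes.

45 minutes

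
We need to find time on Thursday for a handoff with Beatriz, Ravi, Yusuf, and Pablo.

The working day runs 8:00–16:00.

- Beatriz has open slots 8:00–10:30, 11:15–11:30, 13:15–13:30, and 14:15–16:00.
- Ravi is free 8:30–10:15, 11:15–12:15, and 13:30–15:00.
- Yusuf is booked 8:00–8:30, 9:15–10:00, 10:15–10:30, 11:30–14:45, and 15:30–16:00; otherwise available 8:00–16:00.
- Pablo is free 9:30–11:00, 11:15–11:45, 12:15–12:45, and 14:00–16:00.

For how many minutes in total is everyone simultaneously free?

45 minutes

Yusuf free within 08:00–16:00: 08:30–09:15, 10:00–10:15, 10:30–11:30, 14:45–15:30.
Beatriz ∩ Ravi: 08:30–10:15, 11:15–11:30, 14:15–15:00.
Beatriz ∩ Ravi ∩ Yusuf: 08:30–09:15, 10:00–10:15, 11:15–11:30, 14:45–15:00.
Beatriz ∩ Ravi ∩ Yusuf ∩ Pablo: 10:00–10:15, 11:15–11:30, 14:45–15:00.
Total common minutes: 15 + 15 + 15 = 45.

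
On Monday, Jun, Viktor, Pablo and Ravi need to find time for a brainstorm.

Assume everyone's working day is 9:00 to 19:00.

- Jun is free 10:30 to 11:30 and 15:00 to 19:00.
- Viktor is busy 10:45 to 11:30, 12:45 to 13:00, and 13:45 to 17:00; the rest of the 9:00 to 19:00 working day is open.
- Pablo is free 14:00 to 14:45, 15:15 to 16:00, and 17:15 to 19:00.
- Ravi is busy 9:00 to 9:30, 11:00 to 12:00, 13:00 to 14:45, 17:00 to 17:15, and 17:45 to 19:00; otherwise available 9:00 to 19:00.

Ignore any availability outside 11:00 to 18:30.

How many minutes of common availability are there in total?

Viktor free within 09:00–19:00: 09:00–10:45, 11:30–12:45, 13:00–13:45, 17:00–19:00.
Ravi free within 09:00–19:00: 09:30–11:00, 12:00–13:00, 14:45–17:00, 17:15–17:45.
Jun ∩ Viktor: 10:30–10:45, 17:00–19:00.
Jun ∩ Viktor ∩ Pablo: 17:15–19:00.
Jun ∩ Viktor ∩ Pablo ∩ Ravi: 17:15–17:45.
Restricted to 11:00–18:30: 17:15–17:45.
Total common minutes: 30.

30 minutes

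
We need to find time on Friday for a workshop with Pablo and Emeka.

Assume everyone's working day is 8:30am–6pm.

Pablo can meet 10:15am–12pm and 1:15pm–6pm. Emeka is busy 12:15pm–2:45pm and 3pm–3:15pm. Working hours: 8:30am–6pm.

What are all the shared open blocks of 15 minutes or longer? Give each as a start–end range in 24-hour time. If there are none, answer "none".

10:15–12:00, 14:45–15:00, 15:15–18:00

Emeka free within 08:30–18:00: 08:30–12:15, 14:45–15:00, 15:15–18:00.
Pablo ∩ Emeka: 10:15–12:00, 14:45–15:00, 15:15–18:00.
Windows ≥ 15 min: 10:15–12:00, 14:45–15:00, 15:15–18:00.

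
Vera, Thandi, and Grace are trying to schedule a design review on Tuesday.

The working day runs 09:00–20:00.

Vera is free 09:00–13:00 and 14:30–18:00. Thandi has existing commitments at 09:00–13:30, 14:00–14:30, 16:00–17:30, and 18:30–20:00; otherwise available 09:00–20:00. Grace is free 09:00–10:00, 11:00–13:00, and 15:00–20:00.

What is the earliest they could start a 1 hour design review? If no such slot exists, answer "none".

15:00

Thandi free within 09:00–20:00: 13:30–14:00, 14:30–16:00, 17:30–18:30.
Vera ∩ Thandi: 14:30–16:00, 17:30–18:00.
Vera ∩ Thandi ∩ Grace: 15:00–16:00, 17:30–18:00.
Windows ≥ 60 min: 15:00–16:00.
Earliest such window starts at 15:00.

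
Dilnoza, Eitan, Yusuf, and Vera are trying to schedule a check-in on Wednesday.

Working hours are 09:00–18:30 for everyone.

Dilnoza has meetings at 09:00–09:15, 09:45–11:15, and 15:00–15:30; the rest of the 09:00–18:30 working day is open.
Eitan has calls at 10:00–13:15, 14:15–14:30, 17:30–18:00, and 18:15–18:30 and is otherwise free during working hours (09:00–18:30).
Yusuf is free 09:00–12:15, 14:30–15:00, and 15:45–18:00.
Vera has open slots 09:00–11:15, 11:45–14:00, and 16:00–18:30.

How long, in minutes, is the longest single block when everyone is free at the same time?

90 minutes

Dilnoza free within 09:00–18:30: 09:15–09:45, 11:15–15:00, 15:30–18:30.
Eitan free within 09:00–18:30: 09:00–10:00, 13:15–14:15, 14:30–17:30, 18:00–18:15.
Dilnoza ∩ Eitan: 09:15–09:45, 13:15–14:15, 14:30–15:00, 15:30–17:30, 18:00–18:15.
Dilnoza ∩ Eitan ∩ Yusuf: 09:15–09:45, 14:30–15:00, 15:45–17:30.
Dilnoza ∩ Eitan ∩ Yusuf ∩ Vera: 09:15–09:45, 16:00–17:30.
Common window lengths: 30, 90 min; longest is 90.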